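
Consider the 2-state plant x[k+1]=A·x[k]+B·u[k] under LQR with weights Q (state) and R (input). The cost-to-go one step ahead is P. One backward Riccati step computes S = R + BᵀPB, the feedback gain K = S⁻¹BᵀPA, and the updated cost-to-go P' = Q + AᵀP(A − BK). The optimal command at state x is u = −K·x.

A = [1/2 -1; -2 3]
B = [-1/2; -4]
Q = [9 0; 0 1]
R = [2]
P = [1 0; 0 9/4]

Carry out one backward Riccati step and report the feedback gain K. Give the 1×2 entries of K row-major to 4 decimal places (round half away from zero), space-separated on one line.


BᵀP = [-0.5000 -9.0000]
S = R + BᵀPB = [2] + [36.2500] = [38.2500]
BᵀPA = [17.7500 -26.5000]
K = S⁻¹·BᵀPA = [0.4641 -0.6928]
A−BK = [0.7320 -1.3464; -0.1438 0.2288]
AᵀP(A−BK) = [1.0131 -1.7026; -1.7026 2.8905]
P' = Q + AᵀP(A−BK) = [10.0131 -1.7026; -1.7026 3.8905]
tr(P') = 13.9036

0.4641 -0.6928


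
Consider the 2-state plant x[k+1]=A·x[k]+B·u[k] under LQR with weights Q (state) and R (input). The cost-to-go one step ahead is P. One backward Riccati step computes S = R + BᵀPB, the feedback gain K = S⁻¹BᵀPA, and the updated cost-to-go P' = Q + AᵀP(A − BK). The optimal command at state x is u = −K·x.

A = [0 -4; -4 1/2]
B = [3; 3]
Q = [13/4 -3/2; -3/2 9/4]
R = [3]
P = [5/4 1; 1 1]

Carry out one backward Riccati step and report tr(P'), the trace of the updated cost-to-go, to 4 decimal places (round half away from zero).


9.8227

BᵀP = [6.7500 6.0000]
S = R + BᵀPB = [3] + [38.2500] = [41.2500]
BᵀPA = [-24.0000 -24.0000]
K = S⁻¹·BᵀPA = [-0.5818 -0.5818]
A−BK = [1.7455 -2.2545; -2.2545 2.2455]
AᵀP(A−BK) = [2.0364 0.0364; 0.0364 2.2864]
P' = Q + AᵀP(A−BK) = [5.2864 -1.4636; -1.4636 4.5364]
tr(P') = 9.8227


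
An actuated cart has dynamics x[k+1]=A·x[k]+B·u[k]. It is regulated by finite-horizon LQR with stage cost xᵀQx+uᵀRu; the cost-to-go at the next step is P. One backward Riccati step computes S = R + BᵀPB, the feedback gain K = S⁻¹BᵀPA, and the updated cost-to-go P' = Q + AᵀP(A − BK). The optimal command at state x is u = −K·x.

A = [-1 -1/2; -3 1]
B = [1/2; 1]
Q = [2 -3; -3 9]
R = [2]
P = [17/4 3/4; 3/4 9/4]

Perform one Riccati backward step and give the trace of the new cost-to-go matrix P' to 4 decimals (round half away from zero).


23.2680

BᵀP = [2.8750 2.6250]
S = R + BᵀPB = [2] + [4.0625] = [6.0625]
BᵀPA = [-10.7500 1.1875]
K = S⁻¹·BᵀPA = [-1.7732 0.1959]
A−BK = [-0.1134 -0.5979; -1.2268 0.8041]
AᵀP(A−BK) = [9.9381 -2.1443; -2.1443 2.3299]
P' = Q + AᵀP(A−BK) = [11.9381 -5.1443; -5.1443 11.3299]
tr(P') = 23.2680


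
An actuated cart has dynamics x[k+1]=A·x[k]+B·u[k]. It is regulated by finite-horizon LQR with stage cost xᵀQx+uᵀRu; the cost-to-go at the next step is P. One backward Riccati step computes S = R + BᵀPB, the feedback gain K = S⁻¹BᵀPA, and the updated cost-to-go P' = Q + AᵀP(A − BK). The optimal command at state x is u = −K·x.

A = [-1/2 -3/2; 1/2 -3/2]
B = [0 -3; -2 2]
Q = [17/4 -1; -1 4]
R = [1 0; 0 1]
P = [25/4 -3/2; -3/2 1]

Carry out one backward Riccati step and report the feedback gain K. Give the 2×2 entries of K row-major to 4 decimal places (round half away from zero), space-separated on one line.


BᵀP = [3.0000 -2.0000; -21.7500 6.5000]
S = R + BᵀPB = [1 0; 0 1] + [4.0000 -13.0000; -13.0000 78.2500] = [5.0000 -13.0000; -13.0000 79.2500]
BᵀPA = [-2.5000 -1.5000; 14.1250 22.8750]
K = S⁻¹·BᵀPA = [-0.0638 0.7855; 0.1678 0.4175]
A−BK = [0.0033 -0.2475; 0.0369 -0.7640]
AᵀP(A−BK) = [0.0333 0.0041; 0.0041 1.1906]
P' = Q + AᵀP(A−BK) = [4.2833 -0.9959; -0.9959 5.1906]
tr(P') = 9.4739

-0.0638 0.7855 0.1678 0.4175


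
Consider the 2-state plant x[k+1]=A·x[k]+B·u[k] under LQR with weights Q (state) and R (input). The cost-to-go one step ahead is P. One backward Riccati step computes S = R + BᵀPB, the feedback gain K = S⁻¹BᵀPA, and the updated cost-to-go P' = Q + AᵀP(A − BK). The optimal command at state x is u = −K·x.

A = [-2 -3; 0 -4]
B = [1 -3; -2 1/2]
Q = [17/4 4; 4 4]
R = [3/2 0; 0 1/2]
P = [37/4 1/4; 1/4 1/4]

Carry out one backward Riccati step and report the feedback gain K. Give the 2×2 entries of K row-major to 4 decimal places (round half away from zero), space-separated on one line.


0.0184 0.7828 0.6710 1.2764

BᵀP = [8.7500 -0.2500; -27.6250 -0.6250]
S = R + BᵀPB = [3/2 0; 0 1/2] + [9.2500 -26.3750; -26.3750 82.5625] = [10.7500 -26.3750; -26.3750 83.0625]
BᵀPA = [-17.5000 -25.2500; 55.2500 85.3750]
K = S⁻¹·BᵀPA = [0.0184 0.7828; 0.6710 1.2764]
A−BK = [-0.0054 0.0464; -0.2987 -3.0725]
AᵀP(A−BK) = [0.2490 0.6776; 0.6776 4.0426]
P' = Q + AᵀP(A−BK) = [4.4990 4.6776; 4.6776 8.0426]
tr(P') = 12.5416


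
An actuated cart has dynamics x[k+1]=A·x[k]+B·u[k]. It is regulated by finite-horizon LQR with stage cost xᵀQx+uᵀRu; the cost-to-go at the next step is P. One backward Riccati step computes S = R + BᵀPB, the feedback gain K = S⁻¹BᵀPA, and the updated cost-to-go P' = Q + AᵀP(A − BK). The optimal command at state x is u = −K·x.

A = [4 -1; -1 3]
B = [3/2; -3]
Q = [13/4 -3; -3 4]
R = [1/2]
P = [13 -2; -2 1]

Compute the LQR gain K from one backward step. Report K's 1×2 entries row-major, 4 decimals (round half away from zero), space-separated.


BᵀP = [25.5000 -6.0000]
S = R + BᵀPB = [1/2] + [56.2500] = [56.7500]
BᵀPA = [108.0000 -43.5000]
K = S⁻¹·BᵀPA = [1.9031 -0.7665]
A−BK = [1.1454 0.1498; 4.7093 0.7004]
AᵀP(A−BK) = [19.4670 1.7841; 1.7841 0.6564]
P' = Q + AᵀP(A−BK) = [22.7170 -1.2159; -1.2159 4.6564]
tr(P') = 27.3733

1.9031 -0.7665


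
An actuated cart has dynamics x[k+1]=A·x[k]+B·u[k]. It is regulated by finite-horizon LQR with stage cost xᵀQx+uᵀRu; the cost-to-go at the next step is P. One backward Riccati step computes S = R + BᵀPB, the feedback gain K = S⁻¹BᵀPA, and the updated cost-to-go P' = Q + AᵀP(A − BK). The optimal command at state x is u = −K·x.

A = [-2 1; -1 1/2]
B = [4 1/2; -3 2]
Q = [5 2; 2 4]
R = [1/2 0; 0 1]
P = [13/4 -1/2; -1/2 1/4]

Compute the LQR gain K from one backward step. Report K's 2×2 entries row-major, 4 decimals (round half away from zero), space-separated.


-0.3812 0.1906 -0.4595 0.2298

BᵀP = [14.5000 -2.7500; 0.6250 0.2500]
S = R + BᵀPB = [1/2 0; 0 1] + [66.2500 1.7500; 1.7500 0.8125] = [66.7500 1.7500; 1.7500 1.8125]
BᵀPA = [-26.2500 13.1250; -1.5000 0.7500]
K = S⁻¹·BᵀPA = [-0.3812 0.1906; -0.4595 0.2298]
A−BK = [-0.2454 0.1227; -1.2246 0.6123]
AᵀP(A−BK) = [0.5539 -0.2770; -0.2770 0.1385]
P' = Q + AᵀP(A−BK) = [5.5539 1.7230; 1.7230 4.1385]
tr(P') = 9.6924


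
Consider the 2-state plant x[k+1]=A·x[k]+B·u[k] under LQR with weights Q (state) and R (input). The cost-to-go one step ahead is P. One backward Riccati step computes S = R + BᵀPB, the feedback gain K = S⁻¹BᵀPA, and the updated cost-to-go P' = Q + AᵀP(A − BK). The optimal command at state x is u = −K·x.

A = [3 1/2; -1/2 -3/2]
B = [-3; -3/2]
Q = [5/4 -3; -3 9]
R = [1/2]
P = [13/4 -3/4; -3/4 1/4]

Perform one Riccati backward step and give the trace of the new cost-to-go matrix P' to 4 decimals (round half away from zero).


BᵀP = [-8.6250 1.8750]
S = R + BᵀPB = [1/2] + [23.0625] = [23.5625]
BᵀPA = [-26.8125 -7.1250]
K = S⁻¹·BᵀPA = [-1.1379 -0.3024]
A−BK = [-0.4138 -0.4072; -2.2069 -1.9536]
AᵀP(A−BK) = [1.0517 0.5172; 0.5172 0.3455]
P' = Q + AᵀP(A−BK) = [2.3017 -2.4828; -2.4828 9.3455]
tr(P') = 11.6472

11.6472


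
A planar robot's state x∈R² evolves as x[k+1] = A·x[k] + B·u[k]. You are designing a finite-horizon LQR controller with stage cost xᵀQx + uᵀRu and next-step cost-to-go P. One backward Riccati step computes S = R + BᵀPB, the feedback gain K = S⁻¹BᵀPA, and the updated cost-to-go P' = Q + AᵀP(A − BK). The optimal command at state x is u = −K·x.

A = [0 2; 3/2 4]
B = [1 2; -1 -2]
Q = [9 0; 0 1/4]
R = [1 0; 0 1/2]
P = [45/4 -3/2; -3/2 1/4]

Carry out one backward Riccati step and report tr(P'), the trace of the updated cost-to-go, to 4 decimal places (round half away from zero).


10.9169

BᵀP = [12.7500 -1.7500; 25.5000 -3.5000]
S = R + BᵀPB = [1 0; 0 1/2] + [14.5000 29.0000; 29.0000 58.0000] = [15.5000 29.0000; 29.0000 58.5000]
BᵀPA = [-2.6250 18.5000; -5.2500 37.0000]
K = S⁻¹·BᵀPA = [-0.0200 0.1407; -0.0798 0.5627]
A−BK = [0.1797 0.7338; 1.3203 5.2662]
AᵀP(A−BK) = [0.0909 0.3237; 0.3237 1.5760]
P' = Q + AᵀP(A−BK) = [9.0909 0.3237; 0.3237 1.8260]
tr(P') = 10.9169


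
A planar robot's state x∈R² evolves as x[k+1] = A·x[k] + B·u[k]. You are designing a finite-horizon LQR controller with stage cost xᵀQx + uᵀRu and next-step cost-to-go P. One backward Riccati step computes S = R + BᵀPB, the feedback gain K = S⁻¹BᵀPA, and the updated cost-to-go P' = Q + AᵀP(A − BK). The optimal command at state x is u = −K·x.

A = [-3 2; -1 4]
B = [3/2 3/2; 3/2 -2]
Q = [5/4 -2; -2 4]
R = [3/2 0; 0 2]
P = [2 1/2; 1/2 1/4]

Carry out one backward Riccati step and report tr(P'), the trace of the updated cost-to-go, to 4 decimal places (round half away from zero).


BᵀP = [3.7500 1.1250; 2.0000 0.2500]
S = R + BᵀPB = [3/2 0; 0 2] + [7.3125 3.3750; 3.3750 2.5000] = [8.8125 3.3750; 3.3750 4.5000]
BᵀPA = [-12.3750 12.0000; -6.2500 5.0000]
K = S⁻¹·BᵀPA = [-1.2239 1.3134; -0.4710 0.1260]
A−BK = [-0.4577 -0.1592; -0.1061 2.2819]
AᵀP(A−BK) = [3.1609 -2.9585; -2.9585 3.6086]
P' = Q + AᵀP(A−BK) = [4.4109 -4.9585; -4.9585 7.6086]
tr(P') = 12.0195

12.0195


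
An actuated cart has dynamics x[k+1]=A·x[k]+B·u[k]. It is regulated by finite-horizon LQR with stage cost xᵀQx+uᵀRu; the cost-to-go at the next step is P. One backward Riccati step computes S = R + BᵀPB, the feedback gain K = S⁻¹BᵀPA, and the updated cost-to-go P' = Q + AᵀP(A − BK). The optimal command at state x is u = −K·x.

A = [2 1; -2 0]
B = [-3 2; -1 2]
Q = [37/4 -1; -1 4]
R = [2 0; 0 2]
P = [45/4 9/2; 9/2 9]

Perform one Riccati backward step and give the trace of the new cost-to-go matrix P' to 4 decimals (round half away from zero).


25.2882

BᵀP = [-38.2500 -22.5000; 31.5000 27.0000]
S = R + BᵀPB = [2 0; 0 2] + [137.2500 -121.5000; -121.5000 117.0000] = [139.2500 -121.5000; -121.5000 119.0000]
BᵀPA = [-31.5000 -38.2500; 9.0000 31.5000]
K = S⁻¹·BᵀPA = [-1.4681 -0.4006; -1.4233 -0.1443]
A−BK = [0.4424 0.0868; -0.6215 -0.1120]
AᵀP(A−BK) = [11.5654 2.1797; 2.1797 0.4728]
P' = Q + AᵀP(A−BK) = [20.8154 1.1797; 1.1797 4.4728]
tr(P') = 25.2882


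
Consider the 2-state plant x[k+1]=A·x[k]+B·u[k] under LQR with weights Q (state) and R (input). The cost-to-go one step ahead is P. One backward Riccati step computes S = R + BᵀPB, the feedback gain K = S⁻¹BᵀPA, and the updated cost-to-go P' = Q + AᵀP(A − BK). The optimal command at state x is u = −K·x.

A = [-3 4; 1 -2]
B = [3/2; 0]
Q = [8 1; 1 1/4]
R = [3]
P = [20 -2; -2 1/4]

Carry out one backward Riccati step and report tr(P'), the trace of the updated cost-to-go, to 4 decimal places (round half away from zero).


BᵀP = [30.0000 -3.0000]
S = R + BᵀPB = [3] + [45.0000] = [48.0000]
BᵀPA = [-93.0000 126.0000]
K = S⁻¹·BᵀPA = [-1.9375 2.6250]
A−BK = [-0.0938 0.0625; 1.0000 -2.0000]
AᵀP(A−BK) = [12.0625 -16.3750; -16.3750 22.2500]
P' = Q + AᵀP(A−BK) = [20.0625 -15.3750; -15.3750 22.5000]
tr(P') = 42.5625

42.5625


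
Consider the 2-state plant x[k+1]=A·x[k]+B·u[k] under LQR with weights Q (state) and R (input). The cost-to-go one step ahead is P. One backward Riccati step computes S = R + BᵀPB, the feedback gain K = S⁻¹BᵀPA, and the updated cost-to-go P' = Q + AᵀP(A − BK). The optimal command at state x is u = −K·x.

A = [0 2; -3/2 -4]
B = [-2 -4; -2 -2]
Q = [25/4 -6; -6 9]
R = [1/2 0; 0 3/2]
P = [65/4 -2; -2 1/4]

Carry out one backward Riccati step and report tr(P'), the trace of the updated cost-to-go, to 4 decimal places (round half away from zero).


15.7945

BᵀP = [-28.5000 3.5000; -61.0000 7.5000]
S = R + BᵀPB = [1/2 0; 0 3/2] + [50.0000 107.0000; 107.0000 229.0000] = [50.5000 107.0000; 107.0000 230.5000]
BᵀPA = [-5.2500 -71.0000; -11.2500 -152.0000]
K = S⁻¹·BᵀPA = [-0.0333 -0.5307; -0.0333 -0.4131]
A−BK = [-0.2000 -0.7137; -1.6333 -5.8876]
AᵀP(A−BK) = [0.0125 0.0667; 0.0667 0.5320]
P' = Q + AᵀP(A−BK) = [6.2625 -5.9333; -5.9333 9.5320]
tr(P') = 15.7945


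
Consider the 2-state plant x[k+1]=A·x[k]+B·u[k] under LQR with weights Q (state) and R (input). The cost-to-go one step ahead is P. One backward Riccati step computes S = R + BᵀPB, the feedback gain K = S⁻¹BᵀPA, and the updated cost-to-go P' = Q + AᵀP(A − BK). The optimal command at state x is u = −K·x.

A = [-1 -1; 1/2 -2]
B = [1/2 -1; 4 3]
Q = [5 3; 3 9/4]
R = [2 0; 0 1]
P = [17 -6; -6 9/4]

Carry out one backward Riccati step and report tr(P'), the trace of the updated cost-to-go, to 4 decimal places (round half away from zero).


8.3352

BᵀP = [-15.5000 6.0000; -35.0000 12.7500]
S = R + BᵀPB = [2 0; 0 1] + [16.2500 33.5000; 33.5000 73.2500] = [18.2500 33.5000; 33.5000 74.2500]
BᵀPA = [18.5000 3.5000; 41.3750 9.5000]
K = S⁻¹·BᵀPA = [-0.0534 -0.2507; 0.5813 0.2411]
A−BK = [-0.3919 -0.6336; -1.0303 -1.7203]
AᵀP(A−BK) = [0.4978 0.4142; 0.4142 0.5874]
P' = Q + AᵀP(A−BK) = [5.4978 3.4142; 3.4142 2.8374]
tr(P') = 8.3352


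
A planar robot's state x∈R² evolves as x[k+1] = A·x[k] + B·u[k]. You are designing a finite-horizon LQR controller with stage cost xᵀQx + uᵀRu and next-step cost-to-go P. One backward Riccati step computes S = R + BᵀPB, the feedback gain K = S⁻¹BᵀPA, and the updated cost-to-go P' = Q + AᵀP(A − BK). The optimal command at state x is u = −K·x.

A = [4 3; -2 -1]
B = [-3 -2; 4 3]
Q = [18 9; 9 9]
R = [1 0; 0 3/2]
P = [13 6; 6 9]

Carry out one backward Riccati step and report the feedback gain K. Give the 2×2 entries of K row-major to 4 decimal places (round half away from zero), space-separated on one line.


-2.4828 -2.0737 2.3448 2.1630

BᵀP = [-15.0000 18.0000; -8.0000 15.0000]
S = R + BᵀPB = [1 0; 0 3/2] + [117.0000 84.0000; 84.0000 61.0000] = [118.0000 84.0000; 84.0000 62.5000]
BᵀPA = [-96.0000 -63.0000; -62.0000 -39.0000]
K = S⁻¹·BᵀPA = [-2.4828 -2.0737; 2.3448 2.1630]
A−BK = [1.2414 1.1050; 0.8966 0.8056]
AᵀP(A−BK) = [55.0345 49.0345; 49.0345 43.7163]
P' = Q + AᵀP(A−BK) = [73.0345 58.0345; 58.0345 52.7163]
tr(P') = 125.7508


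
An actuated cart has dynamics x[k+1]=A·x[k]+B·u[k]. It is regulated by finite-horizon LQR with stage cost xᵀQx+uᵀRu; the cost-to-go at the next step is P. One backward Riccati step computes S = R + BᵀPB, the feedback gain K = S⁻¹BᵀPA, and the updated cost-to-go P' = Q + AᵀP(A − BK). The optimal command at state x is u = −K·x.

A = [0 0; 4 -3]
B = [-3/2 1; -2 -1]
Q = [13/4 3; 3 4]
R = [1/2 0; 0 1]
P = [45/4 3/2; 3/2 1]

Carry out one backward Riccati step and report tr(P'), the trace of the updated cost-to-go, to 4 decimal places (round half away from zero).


BᵀP = [-19.8750 -4.2500; 9.7500 0.5000]
S = R + BᵀPB = [1/2 0; 0 1] + [38.3125 -15.6250; -15.6250 9.2500] = [38.8125 -15.6250; -15.6250 10.2500]
BᵀPA = [-17.0000 12.7500; 2.0000 -1.5000]
K = S⁻¹·BᵀPA = [-0.9305 0.6978; -1.2233 0.9174]
A−BK = [-0.1724 0.1293; 0.9158 -0.6869]
AᵀP(A−BK) = [2.6287 -1.9715; -1.9715 1.4786]
P' = Q + AᵀP(A−BK) = [5.8787 1.0285; 1.0285 5.4786]
tr(P') = 11.3574

11.3574


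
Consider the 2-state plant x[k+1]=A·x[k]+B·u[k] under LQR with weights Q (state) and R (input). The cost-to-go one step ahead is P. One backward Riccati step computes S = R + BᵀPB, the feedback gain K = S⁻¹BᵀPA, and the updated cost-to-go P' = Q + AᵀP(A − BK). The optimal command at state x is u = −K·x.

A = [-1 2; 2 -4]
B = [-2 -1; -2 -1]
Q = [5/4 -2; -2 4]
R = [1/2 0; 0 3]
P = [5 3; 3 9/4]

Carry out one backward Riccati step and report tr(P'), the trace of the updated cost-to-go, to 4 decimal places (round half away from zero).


12.9127

BᵀP = [-16.0000 -10.5000; -8.0000 -5.2500]
S = R + BᵀPB = [1/2 0; 0 3] + [53.0000 26.5000; 26.5000 13.2500] = [53.5000 26.5000; 26.5000 16.2500]
BᵀPA = [-5.0000 10.0000; -2.5000 5.0000]
K = S⁻¹·BᵀPA = [-0.0898 0.1795; -0.0075 0.0150]
A−BK = [-1.1870 2.3740; 1.8130 -3.6260]
AᵀP(A−BK) = [1.5325 -3.0651; -3.0651 6.1301]
P' = Q + AᵀP(A−BK) = [2.7825 -5.0651; -5.0651 10.1301]
tr(P') = 12.9127


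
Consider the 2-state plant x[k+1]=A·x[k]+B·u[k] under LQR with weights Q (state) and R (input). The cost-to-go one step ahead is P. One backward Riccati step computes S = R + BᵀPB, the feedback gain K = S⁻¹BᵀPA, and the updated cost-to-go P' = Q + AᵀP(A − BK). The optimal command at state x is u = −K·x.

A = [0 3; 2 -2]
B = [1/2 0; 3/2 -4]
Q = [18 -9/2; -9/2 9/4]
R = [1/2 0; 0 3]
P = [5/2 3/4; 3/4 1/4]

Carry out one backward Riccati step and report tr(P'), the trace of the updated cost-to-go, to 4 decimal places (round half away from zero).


BᵀP = [2.3750 0.7500; -3.0000 -1.0000]
S = R + BᵀPB = [1/2 0; 0 3] + [2.3125 -3.0000; -3.0000 4.0000] = [2.8125 -3.0000; -3.0000 7.0000]
BᵀPA = [1.5000 5.6250; -2.0000 -7.0000]
K = S⁻¹·BᵀPA = [0.4211 1.7193; -0.1053 -0.2632]
A−BK = [-0.2105 2.1404; 0.9474 -5.6316]
AᵀP(A−BK) = [0.1579 0.3947; 0.3947 2.9868]
P' = Q + AᵀP(A−BK) = [18.1579 -4.1053; -4.1053 5.2368]
tr(P') = 23.3947

23.3947


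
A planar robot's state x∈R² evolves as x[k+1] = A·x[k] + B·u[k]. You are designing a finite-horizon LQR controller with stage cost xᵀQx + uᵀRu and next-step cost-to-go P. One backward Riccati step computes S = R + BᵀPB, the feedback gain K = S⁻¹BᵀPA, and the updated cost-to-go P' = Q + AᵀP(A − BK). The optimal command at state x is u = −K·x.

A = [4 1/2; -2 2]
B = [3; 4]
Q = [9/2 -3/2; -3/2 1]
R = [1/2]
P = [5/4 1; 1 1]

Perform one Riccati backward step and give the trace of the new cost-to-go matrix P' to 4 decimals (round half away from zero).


8.0537

BᵀP = [7.7500 7.0000]
S = R + BᵀPB = [1/2] + [51.2500] = [51.7500]
BᵀPA = [17.0000 17.8750]
K = S⁻¹·BᵀPA = [0.3285 0.3454]
A−BK = [3.0145 -0.5362; -3.3140 0.6184]
AᵀP(A−BK) = [2.4155 -0.3720; -0.3720 0.1383]
P' = Q + AᵀP(A−BK) = [6.9155 -1.8720; -1.8720 1.1383]
tr(P') = 8.0537


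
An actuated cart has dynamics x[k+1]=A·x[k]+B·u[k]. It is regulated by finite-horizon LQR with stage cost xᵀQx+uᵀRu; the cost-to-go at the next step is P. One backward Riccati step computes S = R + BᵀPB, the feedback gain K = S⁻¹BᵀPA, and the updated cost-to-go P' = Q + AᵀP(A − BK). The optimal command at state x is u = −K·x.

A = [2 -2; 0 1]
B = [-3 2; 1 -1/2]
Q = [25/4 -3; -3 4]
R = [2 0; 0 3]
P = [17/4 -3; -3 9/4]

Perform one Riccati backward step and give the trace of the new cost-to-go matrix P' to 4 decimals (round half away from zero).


BᵀP = [-15.7500 11.2500; 10.0000 -7.1250]
S = R + BᵀPB = [2 0; 0 3] + [58.5000 -37.1250; -37.1250 23.5625] = [60.5000 -37.1250; -37.1250 26.5625]
BᵀPA = [-31.5000 42.7500; 20.0000 -27.1250]
K = S⁻¹·BᵀPA = [-0.4119 0.5618; 0.1773 -0.2359]
A−BK = [0.4098 0.1574; 0.5005 0.3202]
AᵀP(A−BK) = [0.4803 -0.5836; -0.5836 0.8319]
P' = Q + AᵀP(A−BK) = [6.7303 -3.5836; -3.5836 4.8319]
tr(P') = 11.5622

11.5622


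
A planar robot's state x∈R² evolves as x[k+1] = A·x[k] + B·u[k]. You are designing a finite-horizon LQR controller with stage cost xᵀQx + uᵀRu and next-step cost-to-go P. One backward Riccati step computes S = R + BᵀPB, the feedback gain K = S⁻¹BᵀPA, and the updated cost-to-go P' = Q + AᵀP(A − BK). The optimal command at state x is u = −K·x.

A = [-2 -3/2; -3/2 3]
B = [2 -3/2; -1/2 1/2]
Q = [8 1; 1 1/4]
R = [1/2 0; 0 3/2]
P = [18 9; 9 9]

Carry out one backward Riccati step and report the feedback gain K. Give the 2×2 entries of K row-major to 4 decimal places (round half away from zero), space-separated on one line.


BᵀP = [31.5000 13.5000; -22.5000 -9.0000]
S = R + BᵀPB = [1/2 0; 0 3/2] + [56.2500 -40.5000; -40.5000 29.2500] = [56.7500 -40.5000; -40.5000 30.7500]
BᵀPA = [-83.2500 -6.7500; 58.5000 6.7500]
K = S⁻¹·BᵀPA = [-1.8193 0.6279; -0.4937 1.0465]
A−BK = [0.8980 -1.1860; -2.1628 2.7907]
AᵀP(A−BK) = [23.6753 -29.1977; -29.1977 37.6744]
P' = Q + AᵀP(A−BK) = [31.6753 -28.1977; -28.1977 37.9244]
tr(P') = 69.5997

-1.8193 0.6279 -0.4937 1.0465


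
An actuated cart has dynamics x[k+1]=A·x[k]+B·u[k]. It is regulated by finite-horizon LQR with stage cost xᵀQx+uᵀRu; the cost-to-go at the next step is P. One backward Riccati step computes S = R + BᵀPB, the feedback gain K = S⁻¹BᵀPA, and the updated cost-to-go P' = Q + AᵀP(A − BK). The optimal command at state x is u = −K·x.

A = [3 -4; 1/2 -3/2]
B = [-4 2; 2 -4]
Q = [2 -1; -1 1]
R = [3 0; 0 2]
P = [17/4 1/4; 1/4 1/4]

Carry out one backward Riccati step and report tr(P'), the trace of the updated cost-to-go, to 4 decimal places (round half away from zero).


BᵀP = [-16.5000 -0.5000; 7.5000 -0.5000]
S = R + BᵀPB = [3 0; 0 2] + [65.0000 -31.0000; -31.0000 17.0000] = [68.0000 -31.0000; -31.0000 19.0000]
BᵀPA = [-49.7500 66.7500; 22.2500 -29.2500]
K = S⁻¹·BᵀPA = [-0.7719 1.0921; -0.0884 0.2424]
A−BK = [0.0891 -0.1163; 1.6903 -2.7145]
AᵀP(A−BK) = [2.6265 -3.8727; -3.8727 5.7534]
P' = Q + AᵀP(A−BK) = [4.6265 -4.8727; -4.8727 6.7534]
tr(P') = 11.3799

11.3799


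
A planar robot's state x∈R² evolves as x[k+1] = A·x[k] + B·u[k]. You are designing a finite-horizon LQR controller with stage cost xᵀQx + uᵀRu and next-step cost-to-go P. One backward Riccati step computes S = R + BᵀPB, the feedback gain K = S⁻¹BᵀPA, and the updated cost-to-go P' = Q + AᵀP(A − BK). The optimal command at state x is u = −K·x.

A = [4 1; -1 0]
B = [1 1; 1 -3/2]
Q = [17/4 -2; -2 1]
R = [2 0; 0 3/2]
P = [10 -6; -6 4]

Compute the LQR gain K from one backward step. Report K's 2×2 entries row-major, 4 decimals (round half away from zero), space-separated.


0.7333 0.2000 2.1524 0.4571

BᵀP = [4.0000 -2.0000; 19.0000 -12.0000]
S = R + BᵀPB = [2 0; 0 3/2] + [2.0000 7.0000; 7.0000 37.0000] = [4.0000 7.0000; 7.0000 38.5000]
BᵀPA = [18.0000 4.0000; 88.0000 19.0000]
K = S⁻¹·BᵀPA = [0.7333 0.2000; 2.1524 0.4571]
A−BK = [1.1143 0.3429; 1.4952 0.4857]
AᵀP(A−BK) = [9.3905 2.1714; 2.1714 0.5143]
P' = Q + AᵀP(A−BK) = [13.6405 0.1714; 0.1714 1.5143]
tr(P') = 15.1548


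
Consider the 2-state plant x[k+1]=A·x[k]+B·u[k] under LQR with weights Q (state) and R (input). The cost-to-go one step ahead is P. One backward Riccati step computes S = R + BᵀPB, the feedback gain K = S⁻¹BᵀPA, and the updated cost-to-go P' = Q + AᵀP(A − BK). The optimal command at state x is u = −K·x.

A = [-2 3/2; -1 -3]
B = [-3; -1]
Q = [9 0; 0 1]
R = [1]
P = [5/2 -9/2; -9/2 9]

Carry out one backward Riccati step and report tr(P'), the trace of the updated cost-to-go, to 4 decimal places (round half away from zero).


78.8068

BᵀP = [-3.0000 4.5000]
S = R + BᵀPB = [1] + [4.5000] = [5.5000]
BᵀPA = [1.5000 -18.0000]
K = S⁻¹·BᵀPA = [0.2727 -3.2727]
A−BK = [-1.1818 -8.3182; -0.7273 -6.2727]
AᵀP(A−BK) = [0.5909 4.1591; 4.1591 68.2159]
P' = Q + AᵀP(A−BK) = [9.5909 4.1591; 4.1591 69.2159]
tr(P') = 78.8068


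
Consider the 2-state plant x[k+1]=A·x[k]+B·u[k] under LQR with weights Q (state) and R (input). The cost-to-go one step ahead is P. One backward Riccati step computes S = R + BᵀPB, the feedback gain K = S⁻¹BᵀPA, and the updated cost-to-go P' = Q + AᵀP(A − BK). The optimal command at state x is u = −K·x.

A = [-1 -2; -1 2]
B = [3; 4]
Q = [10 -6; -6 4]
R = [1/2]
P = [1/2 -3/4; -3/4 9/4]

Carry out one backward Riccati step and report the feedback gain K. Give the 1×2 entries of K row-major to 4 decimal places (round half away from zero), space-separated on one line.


-0.2283 0.7174

BᵀP = [-1.5000 6.7500]
S = R + BᵀPB = [1/2] + [22.5000] = [23.0000]
BᵀPA = [-5.2500 16.5000]
K = S⁻¹·BᵀPA = [-0.2283 0.7174]
A−BK = [-0.3152 -4.1522; -0.0870 -0.8696]
AᵀP(A−BK) = [0.0516 0.2663; 0.2663 5.1630]
P' = Q + AᵀP(A−BK) = [10.0516 -5.7337; -5.7337 9.1630]
tr(P') = 19.2147


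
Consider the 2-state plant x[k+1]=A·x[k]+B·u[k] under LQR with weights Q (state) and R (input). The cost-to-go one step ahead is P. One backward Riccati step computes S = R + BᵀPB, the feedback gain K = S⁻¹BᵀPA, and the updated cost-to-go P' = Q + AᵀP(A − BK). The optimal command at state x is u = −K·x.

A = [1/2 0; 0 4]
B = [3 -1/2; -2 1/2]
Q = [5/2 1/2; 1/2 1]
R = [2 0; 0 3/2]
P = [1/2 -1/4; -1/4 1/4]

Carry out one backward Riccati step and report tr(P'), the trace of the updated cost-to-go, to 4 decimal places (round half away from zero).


BᵀP = [2.0000 -1.2500; -0.3750 0.2500]
S = R + BᵀPB = [2 0; 0 3/2] + [8.5000 -1.6250; -1.6250 0.3125] = [10.5000 -1.6250; -1.6250 1.8125]
BᵀPA = [1.0000 -5.0000; -0.1875 1.0000]
K = S⁻¹·BᵀPA = [0.0920 -0.4538; -0.0210 0.1449]
A−BK = [0.2135 1.4337; 0.1945 3.0200]
AᵀP(A−BK) = [0.0291 -0.0191; -0.0191 1.5863]
P' = Q + AᵀP(A−BK) = [2.5291 0.4809; 0.4809 2.5863]
tr(P') = 5.1153

5.1153


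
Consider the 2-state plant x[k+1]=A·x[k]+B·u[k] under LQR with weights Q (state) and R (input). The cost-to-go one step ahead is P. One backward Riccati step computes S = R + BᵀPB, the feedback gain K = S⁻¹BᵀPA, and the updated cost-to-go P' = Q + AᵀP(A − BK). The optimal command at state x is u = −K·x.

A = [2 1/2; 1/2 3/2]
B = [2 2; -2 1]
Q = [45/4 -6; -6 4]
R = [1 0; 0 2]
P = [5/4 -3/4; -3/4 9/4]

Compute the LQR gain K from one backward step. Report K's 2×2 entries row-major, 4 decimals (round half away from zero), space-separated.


BᵀP = [4.0000 -6.0000; 1.7500 0.7500]
S = R + BᵀPB = [1 0; 0 2] + [20.0000 2.0000; 2.0000 4.2500] = [21.0000 2.0000; 2.0000 6.2500]
BᵀPA = [5.0000 -7.0000; 3.8750 2.0000]
K = S⁻¹·BᵀPA = [0.1847 -0.3752; 0.5609 0.4401]
A−BK = [0.5088 0.3703; 0.3084 0.3094]
AᵀP(A−BK) = [0.9656 0.6709; 0.6709 0.7431]
P' = Q + AᵀP(A−BK) = [12.2156 -5.3291; -5.3291 4.7431]
tr(P') = 16.9587

0.1847 -0.3752 0.5609 0.4401


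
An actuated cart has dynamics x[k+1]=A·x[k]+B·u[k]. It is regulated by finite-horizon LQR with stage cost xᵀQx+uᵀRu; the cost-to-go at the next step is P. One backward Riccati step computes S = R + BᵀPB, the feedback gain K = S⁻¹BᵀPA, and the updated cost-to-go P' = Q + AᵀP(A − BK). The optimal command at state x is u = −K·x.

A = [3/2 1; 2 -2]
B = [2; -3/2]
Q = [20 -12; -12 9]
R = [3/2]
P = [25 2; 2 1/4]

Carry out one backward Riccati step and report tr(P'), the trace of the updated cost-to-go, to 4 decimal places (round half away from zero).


BᵀP = [47.0000 3.6250]
S = R + BᵀPB = [3/2] + [88.5625] = [90.0625]
BᵀPA = [77.7500 39.7500]
K = S⁻¹·BᵀPA = [0.8633 0.4414]
A−BK = [-0.2266 0.1173; 3.2949 -1.3380]
AᵀP(A−BK) = [2.1293 0.1842; 0.1842 0.4559]
P' = Q + AᵀP(A−BK) = [22.1293 -11.8158; -11.8158 9.4559]
tr(P') = 31.5852

31.5852


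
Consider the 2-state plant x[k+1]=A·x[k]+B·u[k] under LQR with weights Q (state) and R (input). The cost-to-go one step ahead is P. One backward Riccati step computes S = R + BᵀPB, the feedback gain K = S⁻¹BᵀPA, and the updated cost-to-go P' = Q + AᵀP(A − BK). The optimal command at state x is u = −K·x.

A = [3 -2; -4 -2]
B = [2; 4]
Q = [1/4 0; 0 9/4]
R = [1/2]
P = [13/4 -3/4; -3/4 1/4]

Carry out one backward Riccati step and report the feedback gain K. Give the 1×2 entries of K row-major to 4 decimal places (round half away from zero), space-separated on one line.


BᵀP = [3.5000 -0.5000]
S = R + BᵀPB = [1/2] + [5.0000] = [5.5000]
BᵀPA = [12.5000 -6.0000]
K = S⁻¹·BᵀPA = [2.2727 -1.0909]
A−BK = [-1.5455 0.1818; -13.0909 2.3636]
AᵀP(A−BK) = [22.8409 -5.3636; -5.3636 1.4545]
P' = Q + AᵀP(A−BK) = [23.0909 -5.3636; -5.3636 3.7045]
tr(P') = 26.7955

2.2727 -1.0909


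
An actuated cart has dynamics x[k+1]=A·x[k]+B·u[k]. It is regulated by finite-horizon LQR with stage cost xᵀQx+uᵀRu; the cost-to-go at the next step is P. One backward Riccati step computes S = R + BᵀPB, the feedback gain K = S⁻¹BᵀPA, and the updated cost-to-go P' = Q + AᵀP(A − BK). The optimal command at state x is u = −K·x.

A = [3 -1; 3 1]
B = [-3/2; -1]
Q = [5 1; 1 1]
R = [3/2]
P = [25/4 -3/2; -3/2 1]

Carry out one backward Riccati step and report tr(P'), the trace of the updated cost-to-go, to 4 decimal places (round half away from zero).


14.8497

BᵀP = [-7.8750 1.2500]
S = R + BᵀPB = [3/2] + [10.5625] = [12.0625]
BᵀPA = [-19.8750 9.1250]
K = S⁻¹·BᵀPA = [-1.6477 0.7565]
A−BK = [0.5285 0.1347; 1.3523 1.7565]
AᵀP(A−BK) = [5.5026 -0.7150; -0.7150 3.3472]
P' = Q + AᵀP(A−BK) = [10.5026 0.2850; 0.2850 4.3472]
tr(P') = 14.8497


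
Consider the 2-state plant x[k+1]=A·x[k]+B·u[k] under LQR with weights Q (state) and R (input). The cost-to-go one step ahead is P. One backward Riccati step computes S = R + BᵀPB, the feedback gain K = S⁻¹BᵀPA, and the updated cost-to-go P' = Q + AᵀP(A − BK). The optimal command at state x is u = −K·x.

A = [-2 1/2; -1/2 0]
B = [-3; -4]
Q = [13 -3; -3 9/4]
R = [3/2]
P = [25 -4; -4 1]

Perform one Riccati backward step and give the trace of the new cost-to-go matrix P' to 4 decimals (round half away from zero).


19.0998

BᵀP = [-59.0000 8.0000]
S = R + BᵀPB = [3/2] + [145.0000] = [146.5000]
BᵀPA = [114.0000 -29.5000]
K = S⁻¹·BᵀPA = [0.7782 -0.2014]
A−BK = [0.3345 -0.1041; 2.6126 -0.8055]
AᵀP(A−BK) = [3.5401 -1.0444; -1.0444 0.3097]
P' = Q + AᵀP(A−BK) = [16.5401 -4.0444; -4.0444 2.5597]
tr(P') = 19.0998


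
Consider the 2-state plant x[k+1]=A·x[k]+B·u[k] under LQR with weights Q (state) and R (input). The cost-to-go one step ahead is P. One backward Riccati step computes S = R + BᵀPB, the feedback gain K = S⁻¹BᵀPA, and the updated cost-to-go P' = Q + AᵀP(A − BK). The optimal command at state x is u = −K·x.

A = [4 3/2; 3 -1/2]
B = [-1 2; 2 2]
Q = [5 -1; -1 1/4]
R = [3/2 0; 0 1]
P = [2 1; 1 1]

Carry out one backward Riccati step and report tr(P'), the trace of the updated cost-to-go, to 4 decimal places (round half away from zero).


BᵀP = [0.0000 1.0000; 6.0000 4.0000]
S = R + BᵀPB = [3/2 0; 0 1] + [2.0000 2.0000; 2.0000 20.0000] = [3.5000 2.0000; 2.0000 21.0000]
BᵀPA = [3.0000 -0.5000; 36.0000 7.0000]
K = S⁻¹·BᵀPA = [-0.1295 -0.3525; 1.7266 0.3669]
A−BK = [0.4173 0.4137; -0.1942 -0.5288]
AᵀP(A−BK) = [3.2302 0.8489; 0.8489 0.5054]
P' = Q + AᵀP(A−BK) = [8.2302 -0.1511; -0.1511 0.7554]
tr(P') = 8.9856

8.9856


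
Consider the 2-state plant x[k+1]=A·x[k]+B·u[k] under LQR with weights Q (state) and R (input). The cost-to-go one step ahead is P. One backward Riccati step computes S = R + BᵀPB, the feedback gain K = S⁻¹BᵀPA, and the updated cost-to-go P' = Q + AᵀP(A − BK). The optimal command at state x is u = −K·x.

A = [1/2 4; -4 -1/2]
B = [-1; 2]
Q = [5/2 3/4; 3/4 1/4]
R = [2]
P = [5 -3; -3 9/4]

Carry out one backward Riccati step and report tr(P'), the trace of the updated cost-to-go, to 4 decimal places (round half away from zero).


BᵀP = [-11.0000 7.5000]
S = R + BᵀPB = [2] + [26.0000] = [28.0000]
BᵀPA = [-35.5000 -47.7500]
K = S⁻¹·BᵀPA = [-1.2679 -1.7054]
A−BK = [-0.7679 2.2946; -1.4643 2.9107]
AᵀP(A−BK) = [4.2411 2.7098; 2.7098 11.1317]
P' = Q + AᵀP(A−BK) = [6.7411 3.4598; 3.4598 11.3817]
tr(P') = 18.1228

18.1228


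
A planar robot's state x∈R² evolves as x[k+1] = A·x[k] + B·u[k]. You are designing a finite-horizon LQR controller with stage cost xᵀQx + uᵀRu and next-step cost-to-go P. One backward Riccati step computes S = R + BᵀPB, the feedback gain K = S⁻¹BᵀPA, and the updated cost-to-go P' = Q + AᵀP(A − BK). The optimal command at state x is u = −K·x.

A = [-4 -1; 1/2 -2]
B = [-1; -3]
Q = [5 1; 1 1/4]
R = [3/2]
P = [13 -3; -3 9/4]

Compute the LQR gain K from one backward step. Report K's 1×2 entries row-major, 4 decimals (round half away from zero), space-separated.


BᵀP = [-4.0000 -3.7500]
S = R + BᵀPB = [3/2] + [15.2500] = [16.7500]
BᵀPA = [14.1250 11.5000]
K = S⁻¹·BᵀPA = [0.8433 0.6866]
A−BK = [-3.1567 -0.3134; 3.0299 0.0597]
AᵀP(A−BK) = [208.6511 17.5522; 17.5522 2.1045]
P' = Q + AᵀP(A−BK) = [213.6511 18.5522; 18.5522 2.3545]
tr(P') = 216.0056

0.8433 0.6866


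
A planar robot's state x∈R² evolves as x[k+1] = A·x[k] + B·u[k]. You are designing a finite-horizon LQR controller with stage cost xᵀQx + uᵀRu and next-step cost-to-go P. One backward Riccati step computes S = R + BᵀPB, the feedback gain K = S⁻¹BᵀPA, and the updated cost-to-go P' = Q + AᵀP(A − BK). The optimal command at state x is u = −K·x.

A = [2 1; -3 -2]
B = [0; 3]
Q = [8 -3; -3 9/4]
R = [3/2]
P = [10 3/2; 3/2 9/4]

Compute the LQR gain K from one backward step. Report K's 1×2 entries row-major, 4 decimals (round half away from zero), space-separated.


-0.5172 -0.4138

BᵀP = [4.5000 6.7500]
S = R + BᵀPB = [3/2] + [20.2500] = [21.7500]
BᵀPA = [-11.2500 -9.0000]
K = S⁻¹·BᵀPA = [-0.5172 -0.4138]
A−BK = [2.0000 1.0000; -1.4483 -0.7586]
AᵀP(A−BK) = [36.4310 18.3448; 18.3448 9.2759]
P' = Q + AᵀP(A−BK) = [44.4310 15.3448; 15.3448 11.5259]
tr(P') = 55.9569


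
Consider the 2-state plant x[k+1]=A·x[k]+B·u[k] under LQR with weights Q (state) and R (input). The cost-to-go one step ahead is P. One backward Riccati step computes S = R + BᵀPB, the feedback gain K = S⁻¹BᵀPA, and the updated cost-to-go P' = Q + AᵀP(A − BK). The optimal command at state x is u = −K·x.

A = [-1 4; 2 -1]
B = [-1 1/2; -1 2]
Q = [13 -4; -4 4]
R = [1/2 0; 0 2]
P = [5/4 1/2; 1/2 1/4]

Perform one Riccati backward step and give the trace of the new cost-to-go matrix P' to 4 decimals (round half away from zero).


BᵀP = [-1.7500 -0.7500; 1.6250 0.7500]
S = R + BᵀPB = [1/2 0; 0 2] + [2.5000 -2.3750; -2.3750 2.3125] = [3.0000 -2.3750; -2.3750 4.3125]
BᵀPA = [0.2500 -6.2500; -0.1250 5.7500]
K = S⁻¹·BᵀPA = [0.1071 -1.8223; 0.0300 0.3298]
A−BK = [-0.9079 2.0128; 2.0471 -3.4818]
AᵀP(A−BK) = [0.2270 -0.5032; -0.5032 2.9647]
P' = Q + AᵀP(A−BK) = [13.2270 -4.5032; -4.5032 6.9647]
tr(P') = 20.1916

20.1916


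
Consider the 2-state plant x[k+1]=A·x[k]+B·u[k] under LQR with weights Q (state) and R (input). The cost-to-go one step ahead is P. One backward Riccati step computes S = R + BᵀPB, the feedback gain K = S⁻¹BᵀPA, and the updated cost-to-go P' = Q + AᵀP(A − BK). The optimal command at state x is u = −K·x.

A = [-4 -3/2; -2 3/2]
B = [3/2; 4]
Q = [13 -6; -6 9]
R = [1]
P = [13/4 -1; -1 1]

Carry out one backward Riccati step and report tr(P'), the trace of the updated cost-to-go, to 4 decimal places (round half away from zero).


69.7119

BᵀP = [0.8750 2.5000]
S = R + BᵀPB = [1] + [11.3125] = [12.3125]
BᵀPA = [-8.5000 2.4375]
K = S⁻¹·BᵀPA = [-0.6904 0.1980]
A−BK = [-2.9645 -1.7970; 0.7614 0.7081]
AᵀP(A−BK) = [34.1320 21.1827; 21.1827 13.5799]
P' = Q + AᵀP(A−BK) = [47.1320 15.1827; 15.1827 22.5799]
tr(P') = 69.7119


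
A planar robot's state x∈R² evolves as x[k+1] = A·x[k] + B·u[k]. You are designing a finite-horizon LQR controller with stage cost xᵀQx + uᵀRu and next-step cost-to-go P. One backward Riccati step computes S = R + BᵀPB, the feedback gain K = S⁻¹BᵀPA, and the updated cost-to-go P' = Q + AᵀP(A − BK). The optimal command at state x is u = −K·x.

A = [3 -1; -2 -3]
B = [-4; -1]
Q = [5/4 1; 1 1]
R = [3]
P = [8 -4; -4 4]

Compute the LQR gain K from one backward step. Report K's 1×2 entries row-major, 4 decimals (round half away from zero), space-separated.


BᵀP = [-28.0000 12.0000]
S = R + BᵀPB = [3] + [100.0000] = [103.0000]
BᵀPA = [-108.0000 -8.0000]
K = S⁻¹·BᵀPA = [-1.0485 -0.0777]
A−BK = [-1.1942 -1.3107; -3.0485 -3.0777]
AᵀP(A−BK) = [22.7573 19.6117; 19.6117 19.3786]
P' = Q + AᵀP(A−BK) = [24.0073 20.6117; 20.6117 20.3786]
tr(P') = 44.3859

-1.0485 -0.0777


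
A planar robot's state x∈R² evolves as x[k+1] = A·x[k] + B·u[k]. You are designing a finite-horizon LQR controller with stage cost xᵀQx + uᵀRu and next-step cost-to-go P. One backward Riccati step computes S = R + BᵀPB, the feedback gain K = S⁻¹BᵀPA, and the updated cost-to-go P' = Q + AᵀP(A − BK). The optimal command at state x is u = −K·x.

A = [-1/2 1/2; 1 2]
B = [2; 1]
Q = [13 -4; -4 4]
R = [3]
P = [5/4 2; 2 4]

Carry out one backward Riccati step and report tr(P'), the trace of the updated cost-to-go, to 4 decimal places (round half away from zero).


21.3188

BᵀP = [4.5000 8.0000]
S = R + BᵀPB = [3] + [17.0000] = [20.0000]
BᵀPA = [5.7500 18.2500]
K = S⁻¹·BᵀPA = [0.2875 0.9125]
A−BK = [-1.0750 -1.3250; 0.7125 1.0875]
AᵀP(A−BK) = [0.6594 1.4406; 1.4406 3.6594]
P' = Q + AᵀP(A−BK) = [13.6594 -2.5594; -2.5594 7.6594]
tr(P') = 21.3188


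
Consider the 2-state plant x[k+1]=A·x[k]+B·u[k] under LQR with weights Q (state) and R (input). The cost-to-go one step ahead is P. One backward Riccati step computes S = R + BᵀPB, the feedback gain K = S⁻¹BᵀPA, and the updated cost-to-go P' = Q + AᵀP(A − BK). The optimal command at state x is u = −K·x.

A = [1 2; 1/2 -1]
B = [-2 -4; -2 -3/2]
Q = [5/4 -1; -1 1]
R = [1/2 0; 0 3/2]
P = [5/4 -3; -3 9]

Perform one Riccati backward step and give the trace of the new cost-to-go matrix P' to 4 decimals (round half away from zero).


BᵀP = [3.5000 -12.0000; -0.5000 -1.5000]
S = R + BᵀPB = [1/2 0; 0 3/2] + [17.0000 4.0000; 4.0000 4.2500] = [17.5000 4.0000; 4.0000 5.7500]
BᵀPA = [-2.5000 19.0000; -1.2500 0.5000]
K = S⁻¹·BᵀPA = [-0.1108 1.2674; -0.1403 -0.7947]
A−BK = [0.2171 1.3560; 0.0679 0.3427]
AᵀP(A−BK) = [0.0476 0.1750; 0.1750 2.3176]
P' = Q + AᵀP(A−BK) = [1.2976 -0.8250; -0.8250 3.3176]
tr(P') = 4.6152

4.6152


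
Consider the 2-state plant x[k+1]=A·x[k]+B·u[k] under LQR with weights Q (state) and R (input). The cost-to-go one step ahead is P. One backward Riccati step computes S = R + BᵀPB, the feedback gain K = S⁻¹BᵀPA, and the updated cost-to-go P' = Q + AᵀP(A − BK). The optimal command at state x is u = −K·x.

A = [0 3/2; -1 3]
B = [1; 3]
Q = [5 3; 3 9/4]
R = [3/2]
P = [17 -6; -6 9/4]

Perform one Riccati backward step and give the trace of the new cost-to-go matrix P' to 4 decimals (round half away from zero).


13.5909

BᵀP = [-1.0000 0.7500]
S = R + BᵀPB = [3/2] + [1.2500] = [2.7500]
BᵀPA = [-0.7500 0.7500]
K = S⁻¹·BᵀPA = [-0.2727 0.2727]
A−BK = [0.2727 1.2273; -0.1818 2.1818]
AᵀP(A−BK) = [2.0455 2.4545; 2.4545 4.2955]
P' = Q + AᵀP(A−BK) = [7.0455 5.4545; 5.4545 6.5455]
tr(P') = 13.5909


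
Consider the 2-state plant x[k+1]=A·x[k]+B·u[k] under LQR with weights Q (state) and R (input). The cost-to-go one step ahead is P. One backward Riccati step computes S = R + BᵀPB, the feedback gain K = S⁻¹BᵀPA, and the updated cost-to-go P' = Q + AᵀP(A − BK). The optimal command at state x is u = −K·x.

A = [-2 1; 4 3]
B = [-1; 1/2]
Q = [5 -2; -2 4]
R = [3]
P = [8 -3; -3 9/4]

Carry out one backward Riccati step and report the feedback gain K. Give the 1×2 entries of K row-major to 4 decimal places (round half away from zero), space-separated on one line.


BᵀP = [-9.5000 4.1250]
S = R + BᵀPB = [3] + [11.5625] = [14.5625]
BᵀPA = [35.5000 2.8750]
K = S⁻¹·BᵀPA = [2.4378 0.1974]
A−BK = [0.4378 1.1974; 2.7811 2.9013]
AᵀP(A−BK) = [29.4592 9.9914; 9.9914 9.6824]
P' = Q + AᵀP(A−BK) = [34.4592 7.9914; 7.9914 13.6824]
tr(P') = 48.1416

2.4378 0.1974


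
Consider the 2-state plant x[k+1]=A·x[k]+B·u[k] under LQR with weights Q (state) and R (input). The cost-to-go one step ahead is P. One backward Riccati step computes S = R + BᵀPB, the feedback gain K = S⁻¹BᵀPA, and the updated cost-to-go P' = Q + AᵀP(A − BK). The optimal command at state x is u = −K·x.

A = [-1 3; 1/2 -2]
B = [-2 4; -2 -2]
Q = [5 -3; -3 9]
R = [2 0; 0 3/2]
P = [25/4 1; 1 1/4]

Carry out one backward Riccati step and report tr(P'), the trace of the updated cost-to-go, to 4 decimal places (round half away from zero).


14.8136

BᵀP = [-14.5000 -2.5000; 23.0000 3.5000]
S = R + BᵀPB = [2 0; 0 3/2] + [34.0000 -53.0000; -53.0000 85.0000] = [36.0000 -53.0000; -53.0000 86.5000]
BᵀPA = [13.2500 -38.5000; -21.2500 62.0000]
K = S⁻¹·BᵀPA = [0.0652 -0.1451; -0.2057 0.6279]
A−BK = [-0.0467 0.1984; 0.2189 -1.0344]
AᵀP(A−BK) = [0.0772 -0.2355; -0.2355 0.7365]
P' = Q + AᵀP(A−BK) = [5.0772 -3.2355; -3.2355 9.7365]
tr(P') = 14.8136
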